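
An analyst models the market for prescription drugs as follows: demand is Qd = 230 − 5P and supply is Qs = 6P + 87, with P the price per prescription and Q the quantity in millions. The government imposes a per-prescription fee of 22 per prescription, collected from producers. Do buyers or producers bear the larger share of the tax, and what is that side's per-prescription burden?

Without the tax, 230 − 5P = 6P + 87 gives 11P = 143, so P* = 13 and Q* = 165.
With the tax collected from producers, supply shifts: Qs = 6(P − 22) + 87.
New equilibrium: buyers pay 25, producers receive 3, Q = 105. (Wedge: Pb − Ps = 22.)
Per-prescription burden: buyers 12, producers 10.
Buyers take the larger share because demand is less price-elastic here (demand slope 5 vs supply slope 6).

Buyers bear the larger share: 12 per prescription.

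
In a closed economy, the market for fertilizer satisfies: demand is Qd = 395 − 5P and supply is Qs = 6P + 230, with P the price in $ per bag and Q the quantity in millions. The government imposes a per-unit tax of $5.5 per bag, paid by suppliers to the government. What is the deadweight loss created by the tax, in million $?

Deadweight loss = $41.25 million.

Without the tax, 395 − 5P = 6P + 230 gives 11P = 165, so P* = $15 and Q* = 320.
With the tax collected from suppliers, supply shifts: Qs = 6(P − 5.5) + 230.
Solving gives Q = 305 with buyers paying $18 and suppliers receiving $12.5 (the $5.5 wedge).
Quantity falls by |ΔQ| = |320 − 305| = 15.
DWL = ½ · t · |ΔQ| = ½ · 5.5 · 15 = $41.25.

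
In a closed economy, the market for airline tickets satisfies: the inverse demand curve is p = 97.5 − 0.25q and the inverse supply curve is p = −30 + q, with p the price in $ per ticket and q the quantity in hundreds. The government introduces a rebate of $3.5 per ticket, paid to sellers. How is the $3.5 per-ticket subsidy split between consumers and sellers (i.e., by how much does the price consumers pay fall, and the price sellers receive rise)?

Consumers gain $0.7 per ticket; sellers gain $2.8 per ticket.

Inverting to q(p) form: qd = 390 − 4p; qs = p + 30.
Without the subsidy, 390 − 4p = p + 30 gives 5p = 360, so p* = $72 and q* = 102.
With a per-unit subsidy paid to sellers, each receives p + 3.5 per unit sold, so supply becomes qs = (p + 3.5) + 30.
Solving gives q = 104.8 with consumers paying $71.3 and sellers receiving $74.8 (the $3.5 wedge).
Gain to consumers: $0.7; to sellers: $2.8. (They sum to $3.5.)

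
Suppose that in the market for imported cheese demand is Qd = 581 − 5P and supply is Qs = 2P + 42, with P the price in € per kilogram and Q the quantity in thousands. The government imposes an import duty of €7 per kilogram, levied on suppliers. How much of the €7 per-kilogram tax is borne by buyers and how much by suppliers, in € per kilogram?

Without the tax, 581 − 5P = 2P + 42 gives 7P = 539, so P* = €77 and Q* = 196.
With the tax collected from suppliers, supply shifts: Qs = 2(P − 7) + 42.
Solving gives Q = 186 with buyers paying €79 and suppliers receiving €72 (the €7 wedge).
Burden on buyers: €2; on suppliers: €5. (They sum to €7.)
The less price-elastic side of the market bears the larger share of a per-unit tax.

Buyers bear €2 per kilogram; suppliers bear €5 per kilogram.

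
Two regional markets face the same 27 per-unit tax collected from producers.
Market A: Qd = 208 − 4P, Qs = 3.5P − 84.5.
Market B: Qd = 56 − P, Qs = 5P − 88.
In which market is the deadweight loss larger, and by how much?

Market A: pre-tax P* = 39, Q* = 52; post-tax Q = 1.6; deadweight loss = 680.4.
Market B: pre-tax P* = 24, Q* = 32; post-tax Q = 9.5; deadweight loss = 303.75.
Difference: 680.4 vs 303.75 → market A is larger by 376.65.

Market A, by 376.65.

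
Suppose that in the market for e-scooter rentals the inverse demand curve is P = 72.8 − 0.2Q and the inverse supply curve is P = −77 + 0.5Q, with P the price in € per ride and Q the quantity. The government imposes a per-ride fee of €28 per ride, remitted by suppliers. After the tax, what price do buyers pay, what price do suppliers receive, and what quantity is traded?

Inverting to Q(P) form: Qd = 364 − 5P; Qs = 2P + 154.
Without the tax, 364 − 5P = 2P + 154 gives 7P = 210, so P* = €30 and Q* = 214.
With the tax collected from suppliers, supply shifts: Qs = 2(P − 28) + 154.
New equilibrium: buyers pay €38, suppliers receive €10, Q = 174. (Wedge: Pb − Ps = 28.)

Buyers pay €38; suppliers receive €10; quantity = 174.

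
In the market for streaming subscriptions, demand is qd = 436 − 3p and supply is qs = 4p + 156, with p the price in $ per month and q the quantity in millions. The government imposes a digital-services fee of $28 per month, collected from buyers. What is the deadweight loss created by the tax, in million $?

Deadweight loss = $672 million.

Before the tax: set 436 − 3p = 4p + 156 → p* = $40, q* = 316.
With the tax collected from buyers, demand (in seller-price terms) shifts: qd = 436 − 3(p + 28).
Solving gives q = 268 with buyers paying $56 and sellers receiving $28 (the $28 wedge).
Quantity falls by |ΔQ| = |316 − 268| = 48.
DWL = ½ · t · |ΔQ| = ½ · 28 · 48 = $672.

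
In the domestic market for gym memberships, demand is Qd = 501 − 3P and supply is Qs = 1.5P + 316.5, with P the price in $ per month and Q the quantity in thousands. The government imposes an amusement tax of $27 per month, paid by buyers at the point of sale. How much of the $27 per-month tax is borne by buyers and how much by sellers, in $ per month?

Without the tax, 501 − 3P = 1.5P + 316.5 gives 4.5P = 184.5, so P* = $41 and Q* = 378.
With the tax collected from buyers, demand (in seller-price terms) shifts: Qd = 501 − 3(P + 27).
New equilibrium: buyers pay $50, sellers receive $23, Q = 351. (Wedge: Pb − Ps = 27.)
Burden on buyers: $9; on sellers: $18. (They sum to $27.)
The less price-elastic side of the market bears the larger share of a per-unit tax.

Buyers bear $9 per month; sellers bear $18 per month.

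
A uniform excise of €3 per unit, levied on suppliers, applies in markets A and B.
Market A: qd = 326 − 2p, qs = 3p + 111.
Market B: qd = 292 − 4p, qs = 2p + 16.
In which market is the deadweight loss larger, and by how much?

Market A: pre-tax p* = €43, q* = 240; post-tax q = 236.4; deadweight loss = €5.4.
Market B: pre-tax p* = €46, q* = 108; post-tax q = 104; deadweight loss = €6.
Difference: €5.4 vs €6 → market B is larger by €0.6.

Market B, by €0.6.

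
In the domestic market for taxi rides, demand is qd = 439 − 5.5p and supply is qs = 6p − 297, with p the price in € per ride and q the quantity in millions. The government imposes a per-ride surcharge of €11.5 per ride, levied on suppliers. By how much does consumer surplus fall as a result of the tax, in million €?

Consumer surplus falls by €423 million.

Before the tax: set 439 − 5.5p = 6p − 297 → p* = €64, q* = 87.
With the tax collected from suppliers, supply shifts: qs = 6(p − 11.5) − 297.
Solving gives q = 54 with consumers paying €70 and suppliers receiving €58.5 (the €11.5 wedge).
ΔCS is the trapezoid between Q = 54 and Q = 87 of height €6: ½ · (87 + 54) · 6 = €423.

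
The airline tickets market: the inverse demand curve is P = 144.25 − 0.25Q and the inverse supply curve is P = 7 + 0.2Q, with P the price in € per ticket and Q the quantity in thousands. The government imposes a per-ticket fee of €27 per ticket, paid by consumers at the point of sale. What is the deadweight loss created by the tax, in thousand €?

Deadweight loss = €810 thousand.

Rewrite in direct form: Qd = 577 − 4P and Qs = 5P − 35.
Without the tax, 577 − 4P = 5P − 35 gives 9P = 612, so P* = €68 and Q* = 305.
With the tax collected from consumers, demand (in seller-price terms) shifts: Qd = 577 − 4(P + 27).
New equilibrium: consumers pay €83, sellers receive €56, Q = 245. (Wedge: Pb − Ps = 27.)
Quantity falls by |ΔQ| = |305 − 245| = 60.
DWL = ½ · t · |ΔQ| = ½ · 27 · 60 = €810.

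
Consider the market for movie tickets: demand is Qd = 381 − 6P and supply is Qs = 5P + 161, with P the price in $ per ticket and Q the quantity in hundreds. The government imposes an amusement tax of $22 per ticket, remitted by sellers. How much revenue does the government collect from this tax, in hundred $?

Tax revenue = $4422 hundred.

Without the tax, 381 − 6P = 5P + 161 gives 11P = 220, so P* = $20 and Q* = 261.
With the tax collected from sellers, supply shifts: Qs = 5(P − 22) + 161.
Solving gives Q = 201 with buyers paying $30 and sellers receiving $8 (the $22 wedge).
Revenue = t · Q = 22 · 201 = $4422.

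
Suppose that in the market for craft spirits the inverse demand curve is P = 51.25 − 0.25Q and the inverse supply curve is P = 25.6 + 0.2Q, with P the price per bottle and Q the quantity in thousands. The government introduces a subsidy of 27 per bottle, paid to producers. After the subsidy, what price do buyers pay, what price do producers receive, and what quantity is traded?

Rewrite in direct form: Qd = 205 − 4P and Qs = 5P − 128.
Before the subsidy: set 205 − 4P = 5P − 128 → P* = 37, Q* = 57.
With a per-unit subsidy paid to producers, each receives P + 27 per unit sold, so supply becomes Qs = 5(P + 27) − 128.
New equilibrium: buyers pay 22, producers receive 49, Q = 117. (Wedge: Pb − Ps = −27.)

Buyers pay 22; producers receive 49; quantity = 117.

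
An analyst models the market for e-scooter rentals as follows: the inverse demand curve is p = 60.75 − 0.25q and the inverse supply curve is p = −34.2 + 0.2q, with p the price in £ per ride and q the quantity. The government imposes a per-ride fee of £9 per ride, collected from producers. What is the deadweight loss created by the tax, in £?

Rewrite in direct form: qd = 243 − 4p and qs = 5p + 171.
Before the tax: set 243 − 4p = 5p + 171 → p* = £8, q* = 211.
With the tax collected from producers, supply shifts: qs = 5(p − 9) + 171.
Solving gives q = 191 with consumers paying £13 and producers receiving £4 (the £9 wedge).
Quantity falls by |ΔQ| = |211 − 191| = 20.
DWL = ½ · t · |ΔQ| = ½ · 9 · 20 = £90.

Deadweight loss = £90.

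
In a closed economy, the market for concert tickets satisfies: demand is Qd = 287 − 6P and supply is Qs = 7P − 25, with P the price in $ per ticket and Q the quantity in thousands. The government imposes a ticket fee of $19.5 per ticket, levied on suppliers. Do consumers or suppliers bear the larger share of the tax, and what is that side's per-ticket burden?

Before the tax: set 287 − 6P = 7P − 25 → P* = $24, Q* = 143.
With the tax collected from suppliers, supply shifts: Qs = 7(P − 19.5) − 25.
New equilibrium: consumers pay $34.5, suppliers receive $15, Q = 80. (Wedge: Pb − Ps = 19.5.)
Per-ticket burden: consumers $10.5, suppliers $9.
Consumers take the larger share because demand is less price-elastic here (demand slope 6 vs supply slope 7).

Consumers bear the larger share: $10.5 per ticket.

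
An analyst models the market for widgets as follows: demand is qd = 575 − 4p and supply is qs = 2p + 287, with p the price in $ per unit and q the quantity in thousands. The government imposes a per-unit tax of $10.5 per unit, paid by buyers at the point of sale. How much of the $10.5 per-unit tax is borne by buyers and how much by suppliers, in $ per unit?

Buyers bear $3.5 per unit; suppliers bear $7 per unit.

Before the tax: set 575 − 4p = 2p + 287 → p* = $48, q* = 383.
With the tax collected from buyers, demand (in seller-price terms) shifts: qd = 575 − 4(p + 10.5).
New equilibrium: buyers pay $51.5, suppliers receive $41, q = 369. (Wedge: pb − ps = 10.5.)
Burden on buyers: $3.5; on suppliers: $7. (They sum to $10.5.)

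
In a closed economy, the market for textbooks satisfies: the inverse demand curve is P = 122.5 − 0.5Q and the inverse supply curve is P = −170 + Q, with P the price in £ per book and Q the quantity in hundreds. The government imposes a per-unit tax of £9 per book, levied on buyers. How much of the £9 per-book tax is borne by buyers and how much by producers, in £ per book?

Inverting to Q(P) form: Qd = 245 − 2P; Qs = P + 170.
Without the tax, 245 − 2P = P + 170 gives 3P = 75, so P* = £25 and Q* = 195.
With the tax collected from buyers, demand (in seller-price terms) shifts: Qd = 245 − 2(P + 9).
Solving gives Q = 189 with buyers paying £28 and producers receiving £19 (the £9 wedge).
Burden on buyers: £3; on producers: £6. (They sum to £9.)
The less price-elastic side of the market bears the larger share of a per-unit tax.

Buyers bear £3 per book; producers bear £6 per book.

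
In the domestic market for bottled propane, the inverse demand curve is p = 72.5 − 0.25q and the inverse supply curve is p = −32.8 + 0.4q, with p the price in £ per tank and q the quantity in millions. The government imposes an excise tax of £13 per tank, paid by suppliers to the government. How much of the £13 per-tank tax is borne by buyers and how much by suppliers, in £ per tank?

Buyers bear £5 per tank; suppliers bear £8 per tank.

Rewrite in direct form: qd = 290 − 4p and qs = 2.5p + 82.
Before the tax: set 290 − 4p = 2.5p + 82 → p* = £32, q* = 162.
With the tax collected from suppliers, supply shifts: qs = 2.5(p − 13) + 82.
New equilibrium: buyers pay £37, suppliers receive £24, q = 142. (Wedge: pb − ps = 13.)
Burden on buyers: £5; on suppliers: £8. (They sum to £13.)
The less price-elastic side of the market bears the larger share of a per-unit tax.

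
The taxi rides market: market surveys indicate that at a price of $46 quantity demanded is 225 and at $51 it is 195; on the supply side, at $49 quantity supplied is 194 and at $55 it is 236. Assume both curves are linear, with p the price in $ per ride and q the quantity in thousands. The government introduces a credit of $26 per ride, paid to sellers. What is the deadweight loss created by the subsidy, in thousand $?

Demand slope: (195 − 225)/(51 − 46) = -6, so qd = 501 − 6p.
Supply slope: (236 − 194)/(55 − 49) = 7, so qs = 7p − 149.
Before the subsidy: set 501 − 6p = 7p − 149 → p* = $50, q* = 201.
With a per-unit subsidy paid to sellers, each receives p + 26 per unit sold, so supply becomes qs = 7(p + 26) − 149.
New equilibrium: consumers pay $36, sellers receive $62, q = 285. (Wedge: pb − ps = −26.)
Quantity rises by |ΔQ| = |201 − 285| = 84.
DWL = ½ · t · |ΔQ| = ½ · 26 · 84 = $1092.

Deadweight loss = $1092 thousand.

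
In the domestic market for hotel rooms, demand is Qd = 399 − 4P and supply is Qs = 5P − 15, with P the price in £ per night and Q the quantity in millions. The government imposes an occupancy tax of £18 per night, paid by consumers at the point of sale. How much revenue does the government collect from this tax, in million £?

Tax revenue = £3150 million.

Without the tax, 399 − 4P = 5P − 15 gives 9P = 414, so P* = £46 and Q* = 215.
With the tax collected from consumers, demand (in seller-price terms) shifts: Qd = 399 − 4(P + 18).
New equilibrium: consumers pay £56, producers receive £38, Q = 175. (Wedge: Pb − Ps = 18.)
Revenue = t · Q = 18 · 175 = £3150.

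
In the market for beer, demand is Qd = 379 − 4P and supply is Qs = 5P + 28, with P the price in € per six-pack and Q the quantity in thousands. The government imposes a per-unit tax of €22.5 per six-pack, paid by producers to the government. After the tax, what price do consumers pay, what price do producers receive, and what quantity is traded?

Consumers pay €51.5; producers receive €29; quantity = 173.

Before the tax: set 379 − 4P = 5P + 28 → P* = €39, Q* = 223.
With the tax collected from producers, supply shifts: Qs = 5(P − 22.5) + 28.
New equilibrium: consumers pay €51.5, producers receive €29, Q = 173. (Wedge: Pb − Ps = 22.5.)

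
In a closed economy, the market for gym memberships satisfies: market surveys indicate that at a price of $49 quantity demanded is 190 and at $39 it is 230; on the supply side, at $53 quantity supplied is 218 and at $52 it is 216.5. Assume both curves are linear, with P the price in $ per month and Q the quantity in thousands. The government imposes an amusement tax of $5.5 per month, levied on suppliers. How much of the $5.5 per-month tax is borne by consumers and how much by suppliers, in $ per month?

Demand slope: (230 − 190)/(39 − 49) = -4, so Qd = 386 − 4P.
Supply slope: (216.5 − 218)/(52 − 53) = 1.5, so Qs = 1.5P + 138.5.
Before the tax: set 386 − 4P = 1.5P + 138.5 → P* = $45, Q* = 206.
With the tax collected from suppliers, supply shifts: Qs = 1.5(P − 5.5) + 138.5.
New equilibrium: consumers pay $46.5, suppliers receive $41, Q = 200. (Wedge: Pb − Ps = 5.5.)
Burden on consumers: $1.5; on suppliers: $4. (They sum to $5.5.)

Consumers bear $1.5 per month; suppliers bear $4 per month.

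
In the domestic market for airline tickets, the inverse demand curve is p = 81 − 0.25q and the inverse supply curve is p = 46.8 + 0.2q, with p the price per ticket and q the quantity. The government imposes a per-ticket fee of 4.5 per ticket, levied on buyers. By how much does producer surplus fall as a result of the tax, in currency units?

Producer surplus falls by 142.

Inverting to q(p) form: qd = 324 − 4p; qs = 5p − 234.
Before the tax: set 324 − 4p = 5p − 234 → p* = 62, q* = 76.
With the tax collected from buyers, demand (in seller-price terms) shifts: qd = 324 − 4(p + 4.5).
Solving gives q = 66 with buyers paying 64.5 and producers receiving 60 (the 4.5 wedge).
ΔPS is the trapezoid between Q = 66 and Q = 76 of height 2: ½ · (76 + 66) · 2 = 142.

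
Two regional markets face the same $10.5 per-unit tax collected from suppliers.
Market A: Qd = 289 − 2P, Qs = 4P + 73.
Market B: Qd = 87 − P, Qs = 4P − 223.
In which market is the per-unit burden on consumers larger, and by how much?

Market B, by $1.4.

Market A: pre-tax P* = $36, Q* = 217; post-tax Q = 203; per-unit burden on consumers = $7.
Market B: pre-tax P* = $62, Q* = 25; post-tax Q = 16.6; per-unit burden on consumers = $8.4.
Difference: $7 vs $8.4 → market B is larger by $1.4.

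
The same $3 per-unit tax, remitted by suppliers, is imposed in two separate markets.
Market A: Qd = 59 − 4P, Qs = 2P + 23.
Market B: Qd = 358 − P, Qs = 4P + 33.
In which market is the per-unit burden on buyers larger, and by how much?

Market B, by $1.4.

Market A: pre-tax P* = $6, Q* = 35; post-tax Q = 31; per-unit burden on buyers = $1.
Market B: pre-tax P* = $65, Q* = 293; post-tax Q = 290.6; per-unit burden on buyers = $2.4.
Difference: $1 vs $2.4 → market B is larger by $1.4.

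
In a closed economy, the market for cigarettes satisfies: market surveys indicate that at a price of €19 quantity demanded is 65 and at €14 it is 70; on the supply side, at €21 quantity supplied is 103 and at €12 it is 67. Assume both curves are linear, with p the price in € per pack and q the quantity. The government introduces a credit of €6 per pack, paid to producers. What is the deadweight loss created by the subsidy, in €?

Deadweight loss = €14.4.

Demand slope: (70 − 65)/(14 − 19) = -1, so qd = 84 − p.
Supply slope: (67 − 103)/(12 − 21) = 4, so qs = 4p + 19.
Before the subsidy: set 84 − p = 4p + 19 → p* = €13, q* = 71.
With a per-unit subsidy paid to producers, each receives p + 6 per unit sold, so supply becomes qs = 4(p + 6) + 19.
New equilibrium: consumers pay €8.2, producers receive €14.2, q = 75.8. (Wedge: pb − ps = −6.)
Quantity rises by |ΔQ| = |71 − 75.8| = 4.8.
DWL = ½ · t · |ΔQ| = ½ · 6 · 4.8 = €14.4.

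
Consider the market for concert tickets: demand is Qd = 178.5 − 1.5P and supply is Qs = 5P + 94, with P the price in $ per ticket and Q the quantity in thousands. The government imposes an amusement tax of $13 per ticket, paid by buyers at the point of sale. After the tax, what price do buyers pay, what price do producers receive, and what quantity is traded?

Buyers pay $23; producers receive $10; quantity = 144.

Before the tax: set 178.5 − 1.5P = 5P + 94 → P* = $13, Q* = 159.
With the tax collected from buyers, demand (in seller-price terms) shifts: Qd = 178.5 − 1.5(P + 13).
Solving gives Q = 144 with buyers paying $23 and producers receiving $10 (the $13 wedge).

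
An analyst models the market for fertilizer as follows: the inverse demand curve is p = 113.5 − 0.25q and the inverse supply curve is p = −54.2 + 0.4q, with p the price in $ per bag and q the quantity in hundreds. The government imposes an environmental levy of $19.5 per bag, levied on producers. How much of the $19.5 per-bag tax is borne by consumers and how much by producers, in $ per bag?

Rewrite in direct form: qd = 454 − 4p and qs = 2.5p + 135.5.
Before the tax: set 454 − 4p = 2.5p + 135.5 → p* = $49, q* = 258.
With the tax collected from producers, supply shifts: qs = 2.5(p − 19.5) + 135.5.
New equilibrium: consumers pay $56.5, producers receive $37, q = 228. (Wedge: pb − ps = 19.5.)
Burden on consumers: $7.5; on producers: $12. (They sum to $19.5.)

Consumers bear $7.5 per bag; producers bear $12 per bag.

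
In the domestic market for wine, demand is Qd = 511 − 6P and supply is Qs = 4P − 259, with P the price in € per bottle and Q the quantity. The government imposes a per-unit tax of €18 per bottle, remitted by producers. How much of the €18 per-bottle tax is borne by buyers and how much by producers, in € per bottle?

Before the tax: set 511 − 6P = 4P − 259 → P* = €77, Q* = 49.
With the tax collected from producers, supply shifts: Qs = 4(P − 18) − 259.
New equilibrium: buyers pay €84.2, producers receive €66.2, Q = 5.8. (Wedge: Pb − Ps = 18.)
Burden on buyers: €7.2; on producers: €10.8. (They sum to €18.)

Buyers bear €7.2 per bottle; producers bear €10.8 per bottle.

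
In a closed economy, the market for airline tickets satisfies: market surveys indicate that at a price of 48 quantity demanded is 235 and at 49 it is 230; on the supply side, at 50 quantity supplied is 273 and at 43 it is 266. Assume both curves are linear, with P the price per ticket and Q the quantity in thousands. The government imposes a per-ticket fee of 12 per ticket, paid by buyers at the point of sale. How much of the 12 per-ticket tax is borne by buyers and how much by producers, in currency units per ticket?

Buyers bear 2 per ticket; producers bear 10 per ticket.

Demand slope: (230 − 235)/(49 − 48) = -5, so Qd = 475 − 5P.
Supply slope: (266 − 273)/(43 − 50) = 1, so Qs = P + 223.
Without the tax, 475 − 5P = P + 223 gives 6P = 252, so P* = 42 and Q* = 265.
With the tax collected from buyers, demand (in seller-price terms) shifts: Qd = 475 − 5(P + 12).
Solving gives Q = 255 with buyers paying 44 and producers receiving 32 (the 12 wedge).
Burden on buyers: 2; on producers: 10. (They sum to 12.)
The less price-elastic side of the market bears the larger share of a per-unit tax.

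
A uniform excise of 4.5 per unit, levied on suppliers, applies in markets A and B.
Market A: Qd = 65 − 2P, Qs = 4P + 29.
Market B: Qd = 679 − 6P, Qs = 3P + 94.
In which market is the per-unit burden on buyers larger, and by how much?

Market A, by 1.5.

Market A: pre-tax P* = 6, Q* = 53; post-tax Q = 47; per-unit burden on buyers = 3.
Market B: pre-tax P* = 65, Q* = 289; post-tax Q = 280; per-unit burden on buyers = 1.5.
Difference: 3 vs 1.5 → market A is larger by 1.5.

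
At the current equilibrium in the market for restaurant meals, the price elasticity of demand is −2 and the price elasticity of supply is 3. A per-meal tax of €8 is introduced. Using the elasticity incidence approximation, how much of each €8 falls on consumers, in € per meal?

Consumers bear ≈ €4.8 per meal.

Incidence ratio: consumers' share ≈ εs / (εs + |εd|) = 3 / (3 + 2) = 0.6.
So consumers bear ≈ 0.6 × €8 = €4.8; sellers bear €3.2.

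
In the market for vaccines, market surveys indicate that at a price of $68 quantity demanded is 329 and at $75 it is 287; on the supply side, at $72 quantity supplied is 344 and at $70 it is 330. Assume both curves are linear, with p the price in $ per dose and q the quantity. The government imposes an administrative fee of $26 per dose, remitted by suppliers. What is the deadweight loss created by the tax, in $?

Demand slope: (287 − 329)/(75 − 68) = -6, so qd = 737 − 6p.
Supply slope: (330 − 344)/(70 − 72) = 7, so qs = 7p − 160.
Before the tax: set 737 − 6p = 7p − 160 → p* = $69, q* = 323.
With the tax collected from suppliers, supply shifts: qs = 7(p − 26) − 160.
Solving gives q = 239 with buyers paying $83 and suppliers receiving $57 (the $26 wedge).
Quantity falls by |ΔQ| = |323 − 239| = 84.
DWL = ½ · t · |ΔQ| = ½ · 26 · 84 = $1092.

Deadweight loss = $1092.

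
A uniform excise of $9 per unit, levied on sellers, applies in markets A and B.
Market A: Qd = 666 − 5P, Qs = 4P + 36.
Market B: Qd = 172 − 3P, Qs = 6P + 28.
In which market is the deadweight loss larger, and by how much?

Market A, by $9.

Market A: pre-tax P* = $70, Q* = 316; post-tax Q = 296; deadweight loss = $90.
Market B: pre-tax P* = $16, Q* = 124; post-tax Q = 106; deadweight loss = $81.
Difference: $90 vs $81 → market A is larger by $9.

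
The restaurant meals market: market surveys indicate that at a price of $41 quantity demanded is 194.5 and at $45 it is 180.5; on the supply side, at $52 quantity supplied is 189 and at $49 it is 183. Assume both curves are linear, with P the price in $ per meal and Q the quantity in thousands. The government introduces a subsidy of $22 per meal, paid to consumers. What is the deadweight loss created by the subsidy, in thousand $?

Demand slope: (180.5 − 194.5)/(45 − 41) = -3.5, so Qd = 338 − 3.5P.
Supply slope: (183 − 189)/(49 − 52) = 2, so Qs = 2P + 85.
Without the subsidy, 338 − 3.5P = 2P + 85 gives 5.5P = 253, so P* = $46 and Q* = 177.
With a per-unit subsidy paid to consumers, each effectively pays P − 22, so demand becomes Qd = 338 − 3.5(P − 22).
Solving gives Q = 205 with consumers paying $38 and sellers receiving $60 (the $22 wedge).
Quantity rises by |ΔQ| = |177 − 205| = 28.
DWL = ½ · t · |ΔQ| = ½ · 22 · 28 = $308.

Deadweight loss = $308 thousand.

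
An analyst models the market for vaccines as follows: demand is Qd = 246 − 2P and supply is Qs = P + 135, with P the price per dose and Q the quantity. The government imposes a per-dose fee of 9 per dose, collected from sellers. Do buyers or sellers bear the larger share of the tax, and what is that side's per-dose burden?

Before the tax: set 246 − 2P = P + 135 → P* = 37, Q* = 172.
With the tax collected from sellers, supply shifts: Qs = (P − 9) + 135.
Solving gives Q = 166 with buyers paying 40 and sellers receiving 31 (the 9 wedge).
Per-dose burden: buyers 3, sellers 6.
Sellers take the larger share because supply is less price-elastic here (demand slope 2 vs supply slope 1).

Sellers bear the larger share: 6 per dose.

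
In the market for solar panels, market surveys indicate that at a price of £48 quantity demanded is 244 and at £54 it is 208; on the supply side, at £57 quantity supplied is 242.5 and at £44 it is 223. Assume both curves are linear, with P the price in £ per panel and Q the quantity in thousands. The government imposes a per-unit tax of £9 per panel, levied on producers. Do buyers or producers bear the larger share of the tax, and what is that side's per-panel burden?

Demand slope: (208 − 244)/(54 − 48) = -6, so Qd = 532 − 6P.
Supply slope: (223 − 242.5)/(44 − 57) = 1.5, so Qs = 1.5P + 157.
Without the tax, 532 − 6P = 1.5P + 157 gives 7.5P = 375, so P* = £50 and Q* = 232.
With the tax collected from producers, supply shifts: Qs = 1.5(P − 9) + 157.
New equilibrium: buyers pay £51.8, producers receive £42.8, Q = 221.2. (Wedge: Pb − Ps = 9.)
Per-panel burden: buyers £1.8, producers £7.2.
Producers take the larger share because supply is less price-elastic here (demand slope 6 vs supply slope 1.5).
The less price-elastic side of the market bears the larger share of a per-unit tax.

Producers bear the larger share: £7.2 per panel.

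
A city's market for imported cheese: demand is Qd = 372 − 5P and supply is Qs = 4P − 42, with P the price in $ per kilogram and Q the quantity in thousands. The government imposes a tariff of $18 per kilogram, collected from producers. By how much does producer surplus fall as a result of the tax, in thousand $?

Producer surplus falls by $1220 thousand.

Before the tax: set 372 − 5P = 4P − 42 → P* = $46, Q* = 142.
With the tax collected from producers, supply shifts: Qs = 4(P − 18) − 42.
Solving gives Q = 102 with consumers paying $54 and producers receiving $36 (the $18 wedge).
ΔPS is the trapezoid between Q = 102 and Q = 142 of height $10: ½ · (142 + 102) · 10 = $1220.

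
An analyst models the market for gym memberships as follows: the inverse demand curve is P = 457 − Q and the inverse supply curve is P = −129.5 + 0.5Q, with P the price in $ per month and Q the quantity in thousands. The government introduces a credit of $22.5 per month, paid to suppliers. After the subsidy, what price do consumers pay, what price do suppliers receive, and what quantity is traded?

Rewrite in direct form: Qd = 457 − P and Qs = 2P + 259.
Without the subsidy, 457 − P = 2P + 259 gives 3P = 198, so P* = $66 and Q* = 391.
With a per-unit subsidy paid to suppliers, each receives P + 22.5 per unit sold, so supply becomes Qs = 2(P + 22.5) + 259.
New equilibrium: consumers pay $51, suppliers receive $73.5, Q = 406. (Wedge: Pb − Ps = −22.5.)

Consumers pay $51; suppliers receive $73.5; quantity = 406.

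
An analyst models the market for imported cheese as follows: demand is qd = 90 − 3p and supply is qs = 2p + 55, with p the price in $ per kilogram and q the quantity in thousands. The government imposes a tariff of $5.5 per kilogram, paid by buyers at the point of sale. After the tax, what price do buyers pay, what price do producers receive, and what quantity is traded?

Buyers pay $9.2; producers receive $3.7; quantity = 62.4.

Before the tax: set 90 − 3p = 2p + 55 → p* = $7, q* = 69.
With the tax collected from buyers, demand (in seller-price terms) shifts: qd = 90 − 3(p + 5.5).
New equilibrium: buyers pay $9.2, producers receive $3.7, q = 62.4. (Wedge: pb − ps = 5.5.)
The less price-elastic side of the market bears the larger share of a per-unit tax.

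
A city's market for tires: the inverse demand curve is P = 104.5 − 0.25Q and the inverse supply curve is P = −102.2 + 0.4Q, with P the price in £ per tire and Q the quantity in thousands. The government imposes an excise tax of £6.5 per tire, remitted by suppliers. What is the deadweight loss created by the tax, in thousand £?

Deadweight loss = £32.5 thousand.

Inverting to Q(P) form: Qd = 418 − 4P; Qs = 2.5P + 255.5.
Before the tax: set 418 − 4P = 2.5P + 255.5 → P* = £25, Q* = 318.
With the tax collected from suppliers, supply shifts: Qs = 2.5(P − 6.5) + 255.5.
Solving gives Q = 308 with buyers paying £27.5 and suppliers receiving £21 (the £6.5 wedge).
Quantity falls by |ΔQ| = |318 − 308| = 10.
DWL = ½ · t · |ΔQ| = ½ · 6.5 · 10 = £32.5.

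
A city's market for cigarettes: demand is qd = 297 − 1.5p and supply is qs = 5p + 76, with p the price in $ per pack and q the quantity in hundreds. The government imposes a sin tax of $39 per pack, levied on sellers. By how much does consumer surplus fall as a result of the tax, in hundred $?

Before the tax: set 297 − 1.5p = 5p + 76 → p* = $34, q* = 246.
With the tax collected from sellers, supply shifts: qs = 5(p − 39) + 76.
New equilibrium: buyers pay $64, sellers receive $25, q = 201. (Wedge: pb − ps = 39.)
ΔCS is the trapezoid between Q = 201 and Q = 246 of height $30: ½ · (246 + 201) · 30 = $6705.

Consumer surplus falls by $6705 hundred.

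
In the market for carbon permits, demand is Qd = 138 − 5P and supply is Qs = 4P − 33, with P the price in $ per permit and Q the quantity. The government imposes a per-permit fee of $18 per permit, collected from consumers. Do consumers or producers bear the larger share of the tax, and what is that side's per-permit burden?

Without the tax, 138 − 5P = 4P − 33 gives 9P = 171, so P* = $19 and Q* = 43.
With the tax collected from consumers, demand (in seller-price terms) shifts: Qd = 138 − 5(P + 18).
Solving gives Q = 3 with consumers paying $27 and producers receiving $9 (the $18 wedge).
Per-permit burden: consumers $8, producers $10.
Producers take the larger share because supply is less price-elastic here (demand slope 5 vs supply slope 4).
The less price-elastic side of the market bears the larger share of a per-unit tax.

Producers bear the larger share: $10 per permit.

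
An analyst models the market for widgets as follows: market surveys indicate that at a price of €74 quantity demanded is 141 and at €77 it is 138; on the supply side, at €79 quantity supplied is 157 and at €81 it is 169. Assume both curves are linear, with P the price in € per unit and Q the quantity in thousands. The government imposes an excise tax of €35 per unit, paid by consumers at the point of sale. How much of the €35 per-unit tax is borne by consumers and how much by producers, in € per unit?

Demand slope: (138 − 141)/(77 − 74) = -1, so Qd = 215 − P.
Supply slope: (169 − 157)/(81 − 79) = 6, so Qs = 6P − 317.
Without the tax, 215 − P = 6P − 317 gives 7P = 532, so P* = €76 and Q* = 139.
With the tax collected from consumers, demand (in seller-price terms) shifts: Qd = 215 − (P + 35).
New equilibrium: consumers pay €106, producers receive €71, Q = 109. (Wedge: Pb − Ps = 35.)
Burden on consumers: €30; on producers: €5. (They sum to €35.)

Consumers bear €30 per unit; producers bear €5 per unit.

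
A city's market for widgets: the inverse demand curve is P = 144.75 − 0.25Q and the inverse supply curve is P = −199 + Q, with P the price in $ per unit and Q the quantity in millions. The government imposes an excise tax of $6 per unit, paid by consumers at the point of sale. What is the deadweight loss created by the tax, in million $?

Deadweight loss = $14.4 million.

Rewrite in direct form: Qd = 579 − 4P and Qs = P + 199.
Without the tax, 579 − 4P = P + 199 gives 5P = 380, so P* = $76 and Q* = 275.
With the tax collected from consumers, demand (in seller-price terms) shifts: Qd = 579 − 4(P + 6).
Solving gives Q = 270.2 with consumers paying $77.2 and sellers receiving $71.2 (the $6 wedge).
Quantity falls by |ΔQ| = |275 − 270.2| = 4.8.
DWL = ½ · t · |ΔQ| = ½ · 6 · 4.8 = $14.4.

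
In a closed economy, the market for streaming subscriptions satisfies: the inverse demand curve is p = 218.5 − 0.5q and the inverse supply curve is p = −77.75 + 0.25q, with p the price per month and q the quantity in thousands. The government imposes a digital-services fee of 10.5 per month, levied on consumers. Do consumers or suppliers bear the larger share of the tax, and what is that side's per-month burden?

Consumers bear the larger share: 7 per month.

Rewrite in direct form: qd = 437 − 2p and qs = 4p + 311.
Before the tax: set 437 − 2p = 4p + 311 → p* = 21, q* = 395.
With the tax collected from consumers, demand (in seller-price terms) shifts: qd = 437 − 2(p + 10.5).
Solving gives q = 381 with consumers paying 28 and suppliers receiving 17.5 (the 10.5 wedge).
Per-month burden: consumers 7, suppliers 3.5.
Consumers take the larger share because demand is less price-elastic here (demand slope 2 vs supply slope 4).
The less price-elastic side of the market bears the larger share of a per-unit tax.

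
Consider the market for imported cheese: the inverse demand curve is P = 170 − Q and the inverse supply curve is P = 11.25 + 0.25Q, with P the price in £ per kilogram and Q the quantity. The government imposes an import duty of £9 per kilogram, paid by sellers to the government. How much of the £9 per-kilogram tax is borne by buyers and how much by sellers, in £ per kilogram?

Rewrite in direct form: Qd = 170 − P and Qs = 4P − 45.
Before the tax: set 170 − P = 4P − 45 → P* = £43, Q* = 127.
With the tax collected from sellers, supply shifts: Qs = 4(P − 9) − 45.
New equilibrium: buyers pay £50.2, sellers receive £41.2, Q = 119.8. (Wedge: Pb − Ps = 9.)
Burden on buyers: £7.2; on sellers: £1.8. (They sum to £9.)

Buyers bear £7.2 per kilogram; sellers bear £1.8 per kilogram.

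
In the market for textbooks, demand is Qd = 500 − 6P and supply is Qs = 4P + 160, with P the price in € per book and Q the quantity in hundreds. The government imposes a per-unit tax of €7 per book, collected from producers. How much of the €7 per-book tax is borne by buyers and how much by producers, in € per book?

Buyers bear €2.8 per book; producers bear €4.2 per book.

Without the tax, 500 − 6P = 4P + 160 gives 10P = 340, so P* = €34 and Q* = 296.
With the tax collected from producers, supply shifts: Qs = 4(P − 7) + 160.
New equilibrium: buyers pay €36.8, producers receive €29.8, Q = 279.2. (Wedge: Pb − Ps = 7.)
Burden on buyers: €2.8; on producers: €4.2. (They sum to €7.)
The less price-elastic side of the market bears the larger share of a per-unit tax.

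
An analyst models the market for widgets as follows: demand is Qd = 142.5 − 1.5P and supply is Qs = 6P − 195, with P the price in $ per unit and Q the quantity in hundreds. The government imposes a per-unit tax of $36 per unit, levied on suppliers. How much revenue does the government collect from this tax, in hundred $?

Tax revenue = $1144.8 hundred.

Without the tax, 142.5 − 1.5P = 6P − 195 gives 7.5P = 337.5, so P* = $45 and Q* = 75.
With the tax collected from suppliers, supply shifts: Qs = 6(P − 36) − 195.
New equilibrium: buyers pay $73.8, suppliers receive $37.8, Q = 31.8. (Wedge: Pb − Ps = 36.)
Revenue = t · Q = 36 · 31.8 = $1144.8.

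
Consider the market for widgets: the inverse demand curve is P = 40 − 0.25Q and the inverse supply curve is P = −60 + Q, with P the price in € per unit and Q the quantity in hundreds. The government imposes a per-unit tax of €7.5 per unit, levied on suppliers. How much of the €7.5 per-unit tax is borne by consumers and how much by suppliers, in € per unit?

Consumers bear €1.5 per unit; suppliers bear €6 per unit.

Rewrite in direct form: Qd = 160 − 4P and Qs = P + 60.
Before the tax: set 160 − 4P = P + 60 → P* = €20, Q* = 80.
With the tax collected from suppliers, supply shifts: Qs = (P − 7.5) + 60.
New equilibrium: consumers pay €21.5, suppliers receive €14, Q = 74. (Wedge: Pb − Ps = 7.5.)
Burden on consumers: €1.5; on suppliers: €6. (They sum to €7.5.)
The less price-elastic side of the market bears the larger share of a per-unit tax.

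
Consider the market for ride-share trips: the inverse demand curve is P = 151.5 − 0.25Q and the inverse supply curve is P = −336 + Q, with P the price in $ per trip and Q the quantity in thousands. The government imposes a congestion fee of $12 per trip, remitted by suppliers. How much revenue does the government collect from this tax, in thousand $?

Tax revenue = $4564.8 thousand.

Inverting to Q(P) form: Qd = 606 − 4P; Qs = P + 336.
Before the tax: set 606 − 4P = P + 336 → P* = $54, Q* = 390.
With the tax collected from suppliers, supply shifts: Qs = (P − 12) + 336.
Solving gives Q = 380.4 with consumers paying $56.4 and suppliers receiving $44.4 (the $12 wedge).
Revenue = t · Q = 12 · 380.4 = $4564.8.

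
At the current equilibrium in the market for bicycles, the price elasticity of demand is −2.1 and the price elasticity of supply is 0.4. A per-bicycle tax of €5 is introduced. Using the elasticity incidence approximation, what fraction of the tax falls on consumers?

Consumers' share ≈ 0.16.

Incidence ratio: consumers' share ≈ εs / (εs + |εd|) = 0.4 / (0.4 + 2.1) = 0.16.
Supply is the less elastic side, so consumers bear the smaller share.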